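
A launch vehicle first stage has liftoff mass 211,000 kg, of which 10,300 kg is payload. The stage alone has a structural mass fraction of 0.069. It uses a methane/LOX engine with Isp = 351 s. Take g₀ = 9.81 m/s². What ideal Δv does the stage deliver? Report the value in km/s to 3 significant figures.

Δv ≈ 7.46 km/s

Stage wet mass = m₀ − payload = 211,000 − 10,300 = 200,700 kg.
Stage dry mass = ε × stage wet mass = 0.069 × 200,700 = 13,848.3 kg.
Burnout mass m_f = stage dry + payload = 13,848.3 + 10,300 = 24,148.3 kg.
v_e = Isp · g₀ = 351 × 9.81 = 3443.3 m/s.
By the Tsiolkovsky rocket equation, Δv = v_e · ln(211,000/24,148.3) = 3443.3 × ln(8.738) = 3443.3 × 2.1676 ≈ 7464 m/s.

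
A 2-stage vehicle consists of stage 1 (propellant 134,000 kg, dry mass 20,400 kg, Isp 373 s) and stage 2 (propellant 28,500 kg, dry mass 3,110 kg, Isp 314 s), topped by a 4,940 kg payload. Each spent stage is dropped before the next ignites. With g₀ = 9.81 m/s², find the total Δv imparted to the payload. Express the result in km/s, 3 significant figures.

Δv ≈ 9.09 km/s

Ignition mass of stage 1 = 134,000+20,400 + 28,500+3,110 + 4,940 = 190,950 kg.
Stage 1: m₀ = 190,950 kg, m_f = 190,950 − 134,000 = 56,950 kg; Δv = 373×9.81×ln(3.353) = 3659.1×1.2098 ≈ 4427 m/s.
Stage 2: m₀ = 36,550 kg, m_f = 36,550 − 28,500 = 8,050 kg; Δv = 314×9.81×ln(4.54) = 3080.3×1.5130 ≈ 4661 m/s.
Total Δv = 4427 + 4661 = 9088 m/s.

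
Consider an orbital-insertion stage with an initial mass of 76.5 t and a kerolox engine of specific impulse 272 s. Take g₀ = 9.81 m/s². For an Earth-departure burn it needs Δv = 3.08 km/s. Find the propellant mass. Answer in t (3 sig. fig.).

v_e = Isp · g₀ = 272 × 9.81 = 2668.3 m/s.
Rocket equation: m₀/m_f = exp(Δv / v_e) = exp(3080 / 2668.3) = exp(1.1543) = 3.1718.
m_f = 76.5 / 3.1718 = 24.1188 t, so propellant = m₀ − m_f = 76.5 − 24.1188 = 52.3812 t.

propellant mass ≈ 52.4 t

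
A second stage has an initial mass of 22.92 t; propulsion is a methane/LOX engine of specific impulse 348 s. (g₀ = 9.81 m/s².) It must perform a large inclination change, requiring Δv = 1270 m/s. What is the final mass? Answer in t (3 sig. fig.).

v_e = Isp · g₀ = 348 × 9.81 = 3413.9 m/s.
From the ideal rocket equation, m₀/m_f = exp(Δv / v_e) = exp(1270 / 3413.9) = exp(0.3720) = 1.4506.
m_f = m₀ / 1.4506 = 22.92 / 1.4506 = 15.8004 t.

final mass ≈ 15.8 t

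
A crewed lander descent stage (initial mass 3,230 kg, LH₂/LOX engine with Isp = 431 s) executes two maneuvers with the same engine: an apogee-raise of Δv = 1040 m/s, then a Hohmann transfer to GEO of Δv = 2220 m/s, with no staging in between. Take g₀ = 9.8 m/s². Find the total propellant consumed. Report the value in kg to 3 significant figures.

v_e = Isp · g₀ = 431 × 9.8 = 4223.8 m/s.
After the first burn: m = 3230 × exp(−1040/4223.8) = 3230 × 0.78175 = 2,525.05 kg.
After the second burn: m = 2,525.05 × exp(−2220/4223.8) = 2,525.05 × 0.59120 = 1,492.81 kg.
Total propellant = m₀ − m_final = 3230 − 1,492.81 = 1,737.19 kg.

total propellant consumed ≈ 1740 kg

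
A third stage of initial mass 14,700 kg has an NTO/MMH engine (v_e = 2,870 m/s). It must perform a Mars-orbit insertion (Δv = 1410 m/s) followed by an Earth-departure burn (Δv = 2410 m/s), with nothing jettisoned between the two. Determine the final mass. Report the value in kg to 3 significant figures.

final mass ≈ 3880 kg

After the first burn: m = 14700 × exp(−1410/2870.0) = 14700 × 0.61184 = 8,994.05 kg.
After the second burn: m = 8,994.05 × exp(−2410/2870.0) = 8,994.05 × 0.43183 = 3,883.9 kg.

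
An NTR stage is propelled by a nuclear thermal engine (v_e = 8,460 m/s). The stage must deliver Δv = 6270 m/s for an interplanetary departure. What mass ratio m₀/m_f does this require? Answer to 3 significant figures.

mass ratio ≈ 2.10

m₀/m_f = exp(Δv / v_e) = exp(6270 / 8460.0) = exp(0.7411) = 2.0983.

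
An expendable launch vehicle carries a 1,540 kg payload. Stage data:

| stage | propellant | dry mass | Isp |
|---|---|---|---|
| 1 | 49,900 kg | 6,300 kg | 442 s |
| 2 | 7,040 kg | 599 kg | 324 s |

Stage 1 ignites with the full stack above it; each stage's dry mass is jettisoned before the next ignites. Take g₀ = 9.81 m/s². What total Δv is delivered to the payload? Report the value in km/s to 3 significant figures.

Ignition mass of stage 1 = 49,900+6,300 + 7,040+599 + 1,540 = 65,379 kg.
Stage 1: m₀ = 65,379 kg, m_f = 65,379 − 49,900 = 15,479 kg; Δv = 442×9.81×ln(4.224) = 4336.0×1.4407 ≈ 6247 m/s.
Stage 2: m₀ = 9,179 kg, m_f = 9,179 − 7,040 = 2,139 kg; Δv = 324×9.81×ln(4.291) = 3178.4×1.4566 ≈ 4630 m/s.
Total Δv = 6247 + 4630 = 10877 m/s.

Δv ≈ 10.9 km/s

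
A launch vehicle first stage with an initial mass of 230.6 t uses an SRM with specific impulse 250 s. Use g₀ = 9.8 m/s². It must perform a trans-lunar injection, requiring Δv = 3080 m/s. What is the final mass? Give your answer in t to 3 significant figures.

final mass ≈ 65.6 t

v_e = Isp · g₀ = 250 × 9.8 = 2450.0 m/s.
From the ideal rocket equation, m₀/m_f = exp(Δv / v_e) = exp(3080 / 2450.0) = exp(1.2571) = 3.5154.
m_f = m₀ / 3.5154 = 230.6 / 3.5154 = 65.5971 t.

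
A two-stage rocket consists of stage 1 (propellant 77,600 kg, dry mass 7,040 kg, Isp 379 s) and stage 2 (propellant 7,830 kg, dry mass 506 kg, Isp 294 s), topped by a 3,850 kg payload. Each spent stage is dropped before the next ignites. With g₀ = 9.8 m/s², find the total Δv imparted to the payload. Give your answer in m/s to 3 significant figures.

Ignition mass of stage 1 = 77,600+7,040 + 7,830+506 + 3,850 = 96,826 kg.
Stage 1: m₀ = 96,826 kg, m_f = 96,826 − 77,600 = 19,226 kg; Δv = 379×9.8×ln(5.036) = 3714.2×1.6167 ≈ 6005 m/s.
Stage 2: m₀ = 12,186 kg, m_f = 12,186 − 7,830 = 4,356 kg; Δv = 294×9.8×ln(2.798) = 2881.2×1.0287 ≈ 2964 m/s.
Total Δv = 6005 + 2964 = 8969 m/s.

Δv ≈ 8970 m/s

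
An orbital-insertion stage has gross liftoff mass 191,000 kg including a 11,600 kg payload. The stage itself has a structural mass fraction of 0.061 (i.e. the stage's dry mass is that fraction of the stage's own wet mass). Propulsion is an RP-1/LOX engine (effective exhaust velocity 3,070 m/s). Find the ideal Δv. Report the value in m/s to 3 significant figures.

Stage wet mass = m₀ − payload = 191,000 − 11,600 = 179,400 kg.
Stage dry mass = ε × stage wet mass = 0.061 × 179,400 = 10,943.4 kg.
Burnout mass m_f = stage dry + payload = 10,943.4 + 11,600 = 22,543.4 kg.
Δv = v_e · ln(191,000/22,543.4) = 3070.0 × ln(8.473) = 3070.0 × 2.1368 ≈ 6560 m/s.

Δv ≈ 6560 m/s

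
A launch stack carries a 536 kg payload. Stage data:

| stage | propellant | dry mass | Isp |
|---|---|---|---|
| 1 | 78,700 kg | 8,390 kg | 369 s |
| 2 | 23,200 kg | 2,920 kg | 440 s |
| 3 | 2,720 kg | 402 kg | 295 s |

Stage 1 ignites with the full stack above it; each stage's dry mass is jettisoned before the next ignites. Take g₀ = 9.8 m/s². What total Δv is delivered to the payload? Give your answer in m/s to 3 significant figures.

Ignition mass of stage 1 = 78,700+8,390 + 23,200+2,920 + 2,720+402 + 536 = 116,868 kg.
Stage 1: m₀ = 116,868 kg, m_f = 116,868 − 78,700 = 38,168 kg; Δv = 369×9.8×ln(3.062) = 3616.2×1.1190 ≈ 4047 m/s.
Stage 2: m₀ = 29,778 kg, m_f = 29,778 − 23,200 = 6,578 kg; Δv = 440×9.8×ln(4.527) = 4312.0×1.5100 ≈ 6511 m/s.
Stage 3: m₀ = 3,658 kg, m_f = 3,658 − 2,720 = 938 kg; Δv = 295×9.8×ln(3.9) = 2891.0×1.3609 ≈ 3934 m/s.
Total Δv = 4047 + 6511 + 3934 = 14492 m/s.

Δv ≈ 14500 m/s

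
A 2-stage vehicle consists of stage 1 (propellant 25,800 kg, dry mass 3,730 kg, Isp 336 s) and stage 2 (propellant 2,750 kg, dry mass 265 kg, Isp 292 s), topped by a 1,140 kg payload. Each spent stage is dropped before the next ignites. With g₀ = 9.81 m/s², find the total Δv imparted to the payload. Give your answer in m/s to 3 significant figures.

Ignition mass of stage 1 = 25,800+3,730 + 2,750+265 + 1,140 = 33,685 kg.
Stage 1: m₀ = 33,685 kg, m_f = 33,685 − 25,800 = 7,885 kg; Δv = 336×9.81×ln(4.272) = 3296.2×1.4521 ≈ 4786 m/s.
Stage 2: m₀ = 4,155 kg, m_f = 4,155 − 2,750 = 1,405 kg; Δv = 292×9.81×ln(2.957) = 2864.5×1.0843 ≈ 3106 m/s.
Total Δv = 4786 + 3106 = 7892 m/s.

Δv ≈ 7890 m/s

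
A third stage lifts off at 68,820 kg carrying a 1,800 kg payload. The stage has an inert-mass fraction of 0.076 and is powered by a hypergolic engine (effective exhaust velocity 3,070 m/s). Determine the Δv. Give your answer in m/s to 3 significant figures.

Stage wet mass = m₀ − payload = 68,820 − 1,800 = 67,020 kg.
Stage dry mass = ε × stage wet mass = 0.076 × 67,020 = 5,093.52 kg.
Burnout mass m_f = stage dry + payload = 5,093.52 + 1,800 = 6,893.52 kg.
Δv = v_e · ln(68,820/6,893.52) = 3070.0 × ln(9.983) = 3070.0 × 2.3009 ≈ 7064 m/s.

Δv ≈ 7060 m/s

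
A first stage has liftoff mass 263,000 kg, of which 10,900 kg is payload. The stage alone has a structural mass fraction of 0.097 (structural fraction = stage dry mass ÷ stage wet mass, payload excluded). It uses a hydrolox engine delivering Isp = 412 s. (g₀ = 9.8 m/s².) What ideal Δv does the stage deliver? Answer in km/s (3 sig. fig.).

Δv ≈ 8.10 km/s

Stage wet mass = m₀ − payload = 263,000 − 10,900 = 252,100 kg.
Stage dry mass = ε × stage wet mass = 0.097 × 252,100 = 24,453.7 kg.
Burnout mass m_f = stage dry + payload = 24,453.7 + 10,900 = 35,353.7 kg.
v_e = Isp · g₀ = 412 × 9.8 = 4037.6 m/s.
From the ideal rocket equation, Δv = v_e · ln(263,000/35,353.7) = 4037.6 × ln(7.439) = 4037.6 × 2.0068 ≈ 8102 m/s.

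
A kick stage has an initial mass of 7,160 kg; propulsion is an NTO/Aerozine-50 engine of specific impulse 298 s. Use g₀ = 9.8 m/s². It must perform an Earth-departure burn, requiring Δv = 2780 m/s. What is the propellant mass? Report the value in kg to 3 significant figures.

propellant mass ≈ 4400 kg

v_e = Isp · g₀ = 298 × 9.8 = 2920.4 m/s.
From the ideal rocket equation, m₀/m_f = exp(Δv / v_e) = exp(2780 / 2920.4) = exp(0.9519) = 2.5907.
m_f = 7,160 / 2.5907 = 2,763.73 kg, so propellant = m₀ − m_f = 7,160 − 2,763.73 = 4,396.27 kg.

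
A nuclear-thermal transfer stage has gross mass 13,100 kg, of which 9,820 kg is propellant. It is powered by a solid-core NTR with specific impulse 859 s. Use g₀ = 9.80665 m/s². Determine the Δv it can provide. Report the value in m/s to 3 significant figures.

v_e = Isp · g₀ = 859 × 9.80665 = 8423.9 m/s.
m_f = m₀ − m_prop = 13,100 − 9,820 = 3,280 kg.
From the ideal rocket equation, Δv = v_e · ln(m₀/m_f) = 8423.9 × ln(3.994) = 8423.9 × 1.3848 ≈ 11665.2 m/s.

Δv ≈ 11700 m/s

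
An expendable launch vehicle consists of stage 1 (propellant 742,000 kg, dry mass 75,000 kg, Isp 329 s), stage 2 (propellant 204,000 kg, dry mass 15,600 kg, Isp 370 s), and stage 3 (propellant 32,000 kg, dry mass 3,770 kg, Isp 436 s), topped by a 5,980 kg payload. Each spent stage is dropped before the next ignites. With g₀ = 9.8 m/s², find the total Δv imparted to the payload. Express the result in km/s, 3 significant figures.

Δv ≈ 15.5 km/s

Ignition mass of stage 1 = 742,000+75,000 + 204,000+15,600 + 32,000+3,770 + 5,980 = 1,078,350 kg.
Stage 1: m₀ = 1,078,350 kg, m_f = 1,078,350 − 742,000 = 336,350 kg; Δv = 329×9.8×ln(3.206) = 3224.2×1.1650 ≈ 3756 m/s.
Stage 2: m₀ = 261,350 kg, m_f = 261,350 − 204,000 = 57,350 kg; Δv = 370×9.8×ln(4.557) = 3626.0×1.5167 ≈ 5500 m/s.
Stage 3: m₀ = 41,750 kg, m_f = 41,750 − 32,000 = 9,750 kg; Δv = 436×9.8×ln(4.282) = 4272.8×1.4544 ≈ 6214 m/s.
Total Δv = 3756 + 5500 + 6214 = 15470 m/s.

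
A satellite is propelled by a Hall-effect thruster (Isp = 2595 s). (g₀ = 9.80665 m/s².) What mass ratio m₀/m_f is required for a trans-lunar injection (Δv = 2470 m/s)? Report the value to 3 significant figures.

mass ratio ≈ 1.10

v_e = Isp · g₀ = 2595 × 9.80665 = 25448.3 m/s.
m₀/m_f = exp(Δv / v_e) = exp(2470 / 25448.3) = exp(0.0971) = 1.1019.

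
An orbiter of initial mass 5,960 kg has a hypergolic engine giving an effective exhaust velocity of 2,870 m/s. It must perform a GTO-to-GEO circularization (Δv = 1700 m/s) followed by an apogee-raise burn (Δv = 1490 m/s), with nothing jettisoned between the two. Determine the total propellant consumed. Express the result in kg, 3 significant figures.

total propellant consumed ≈ 4000 kg

After the first burn: m = 5960 × exp(−1700/2870.0) = 5960 × 0.55303 = 3,296.06 kg.
After the second burn: m = 3,296.06 × exp(−1490/2870.0) = 3,296.06 × 0.59502 = 1,961.22 kg.
Total propellant = m₀ − m_final = 5960 − 1,961.22 = 3,998.78 kg.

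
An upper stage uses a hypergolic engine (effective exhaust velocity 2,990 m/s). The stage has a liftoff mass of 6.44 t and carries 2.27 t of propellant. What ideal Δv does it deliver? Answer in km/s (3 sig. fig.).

Δv ≈ 1.30 km/s

m_f = m₀ − m_prop = 6.44 − 2.27 = 4.17 t.
Using Δv = v_e ln(m₀/m_f): Δv = v_e · ln(m₀/m_f) = 2990.0 × ln(1.544) = 2990.0 × 0.4346 ≈ 1299.5 m/s.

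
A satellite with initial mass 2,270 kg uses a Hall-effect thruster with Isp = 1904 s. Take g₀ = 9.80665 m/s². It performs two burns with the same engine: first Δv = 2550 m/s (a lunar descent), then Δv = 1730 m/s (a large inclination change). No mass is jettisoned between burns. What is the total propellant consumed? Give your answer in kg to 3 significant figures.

total propellant consumed ≈ 465 kg

v_e = Isp · g₀ = 1904 × 9.80665 = 18671.9 m/s.
After the first burn: m = 2270 × exp(−2550/18671.9) = 2270 × 0.87235 = 1,980.23 kg.
After the second burn: m = 1,980.23 × exp(−1730/18671.9) = 1,980.23 × 0.91151 = 1,805 kg.
Total propellant = m₀ − m_final = 2270 − 1,805 = 465 kg.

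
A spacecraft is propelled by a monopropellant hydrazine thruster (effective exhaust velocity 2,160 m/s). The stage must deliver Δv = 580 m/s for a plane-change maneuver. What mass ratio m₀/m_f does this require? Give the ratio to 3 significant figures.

mass ratio ≈ 1.31

Using Δv = v_e ln(m₀/m_f): m₀/m_f = exp(Δv / v_e) = exp(580 / 2160.0) = exp(0.2685) = 1.3080.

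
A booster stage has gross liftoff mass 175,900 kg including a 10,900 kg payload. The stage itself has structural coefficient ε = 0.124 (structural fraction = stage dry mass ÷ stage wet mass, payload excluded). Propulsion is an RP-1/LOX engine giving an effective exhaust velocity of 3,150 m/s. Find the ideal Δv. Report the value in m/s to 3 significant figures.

Stage wet mass = m₀ − payload = 175,900 − 10,900 = 165,000 kg.
Stage dry mass = ε × stage wet mass = 0.124 × 165,000 = 20,460 kg.
Burnout mass m_f = stage dry + payload = 20,460 + 10,900 = 31,360 kg.
Using Δv = v_e ln(m₀/m_f): Δv = v_e · ln(175,900/31,360) = 3150.0 × ln(5.609) = 3150.0 × 1.7244 ≈ 5432 m/s.

Δv ≈ 5430 m/s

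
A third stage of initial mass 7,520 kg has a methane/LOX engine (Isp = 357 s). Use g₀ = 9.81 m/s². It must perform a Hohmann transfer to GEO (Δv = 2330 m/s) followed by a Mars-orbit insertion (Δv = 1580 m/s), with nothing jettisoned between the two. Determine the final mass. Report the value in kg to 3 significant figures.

v_e = Isp · g₀ = 357 × 9.81 = 3502.2 m/s.
After the first burn: m = 7520 × exp(−2330/3502.2) = 7520 × 0.51412 = 3,866.18 kg.
After the second burn: m = 3,866.18 × exp(−1580/3502.2) = 3,866.18 × 0.63690 = 2,462.37 kg.

final mass ≈ 2460 kg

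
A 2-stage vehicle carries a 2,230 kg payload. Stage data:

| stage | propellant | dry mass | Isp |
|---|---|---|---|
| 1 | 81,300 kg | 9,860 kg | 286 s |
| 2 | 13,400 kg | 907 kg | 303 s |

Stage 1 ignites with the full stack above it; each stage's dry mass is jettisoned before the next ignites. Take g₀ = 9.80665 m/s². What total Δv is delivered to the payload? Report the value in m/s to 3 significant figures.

Ignition mass of stage 1 = 81,300+9,860 + 13,400+907 + 2,230 = 107,697 kg.
Stage 1: m₀ = 107,697 kg, m_f = 107,697 − 81,300 = 26,397 kg; Δv = 286×9.80665×ln(4.08) = 2804.7×1.4061 ≈ 3944 m/s.
Stage 2: m₀ = 16,537 kg, m_f = 16,537 − 13,400 = 3,137 kg; Δv = 303×9.80665×ln(5.272) = 2971.4×1.6623 ≈ 4939 m/s.
Total Δv = 3944 + 4939 = 8883 m/s.

Δv ≈ 8880 m/s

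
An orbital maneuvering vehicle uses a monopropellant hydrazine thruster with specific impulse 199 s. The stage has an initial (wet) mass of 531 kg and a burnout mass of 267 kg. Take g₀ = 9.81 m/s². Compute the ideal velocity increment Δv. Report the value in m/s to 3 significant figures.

Δv ≈ 1340 m/s

v_e = Isp · g₀ = 199 × 9.81 = 1952.2 m/s.
Δv = v_e · ln(m₀/m_f) = 1952.2 × ln(1.989) = 1952.2 × 0.6875 ≈ 1342.2 m/s.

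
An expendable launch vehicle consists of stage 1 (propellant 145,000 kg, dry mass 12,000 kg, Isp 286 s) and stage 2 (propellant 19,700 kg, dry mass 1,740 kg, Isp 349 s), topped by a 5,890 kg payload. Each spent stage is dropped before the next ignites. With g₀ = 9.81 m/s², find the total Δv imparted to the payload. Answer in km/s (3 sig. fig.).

Δv ≈ 8.70 km/s

Ignition mass of stage 1 = 145,000+12,000 + 19,700+1,740 + 5,890 = 184,330 kg.
Stage 1: m₀ = 184,330 kg, m_f = 184,330 − 145,000 = 39,330 kg; Δv = 286×9.81×ln(4.687) = 2805.7×1.5447 ≈ 4334 m/s.
Stage 2: m₀ = 27,330 kg, m_f = 27,330 − 19,700 = 7,630 kg; Δv = 349×9.81×ln(3.582) = 3423.7×1.2759 ≈ 4368 m/s.
Total Δv = 4334 + 4368 = 8702 m/s.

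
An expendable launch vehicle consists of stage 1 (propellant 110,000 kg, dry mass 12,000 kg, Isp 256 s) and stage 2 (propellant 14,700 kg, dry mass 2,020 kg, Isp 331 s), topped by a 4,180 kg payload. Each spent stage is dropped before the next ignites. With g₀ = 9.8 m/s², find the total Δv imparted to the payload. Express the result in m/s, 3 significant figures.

Δv ≈ 7630 m/s

Ignition mass of stage 1 = 110,000+12,000 + 14,700+2,020 + 4,180 = 142,900 kg.
Stage 1: m₀ = 142,900 kg, m_f = 142,900 − 110,000 = 32,900 kg; Δv = 256×9.8×ln(4.343) = 2508.8×1.4687 ≈ 3685 m/s.
Stage 2: m₀ = 20,900 kg, m_f = 20,900 − 14,700 = 6,200 kg; Δv = 331×9.8×ln(3.371) = 3243.8×1.2152 ≈ 3942 m/s.
Total Δv = 3685 + 3942 = 7627 m/s.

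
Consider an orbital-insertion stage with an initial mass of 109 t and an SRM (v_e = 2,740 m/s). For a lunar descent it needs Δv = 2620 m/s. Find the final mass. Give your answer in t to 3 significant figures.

Rocket equation: m₀/m_f = exp(Δv / v_e) = exp(2620 / 2740.0) = exp(0.9562) = 2.6018.
m_f = m₀ / 2.6018 = 109 / 2.6018 = 41.8941 t.

final mass ≈ 41.9 t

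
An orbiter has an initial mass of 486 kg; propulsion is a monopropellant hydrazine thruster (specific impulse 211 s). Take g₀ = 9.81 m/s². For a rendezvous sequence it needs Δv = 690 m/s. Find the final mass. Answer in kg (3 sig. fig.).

v_e = Isp · g₀ = 211 × 9.81 = 2069.9 m/s.
m₀/m_f = exp(Δv / v_e) = exp(690 / 2069.9) = exp(0.3333) = 1.3956.
m_f = m₀ / 1.3956 = 486 / 1.3956 = 348.237 kg.

final mass ≈ 348 kg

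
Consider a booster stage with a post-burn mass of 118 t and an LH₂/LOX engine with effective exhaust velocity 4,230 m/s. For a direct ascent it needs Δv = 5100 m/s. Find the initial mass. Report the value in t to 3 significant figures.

initial mass ≈ 394 t

Using Δv = v_e ln(m₀/m_f): m₀/m_f = exp(Δv / v_e) = exp(5100 / 4230.0) = exp(1.2057) = 3.3390.
m₀ = m_f × 3.3390 = 118 × 3.3390 = 394.002 t.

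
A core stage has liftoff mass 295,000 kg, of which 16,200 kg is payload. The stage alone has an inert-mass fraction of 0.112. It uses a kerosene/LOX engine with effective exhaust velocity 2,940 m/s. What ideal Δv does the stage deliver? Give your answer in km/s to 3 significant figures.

Stage wet mass = m₀ − payload = 295,000 − 16,200 = 278,800 kg.
Stage dry mass = ε × stage wet mass = 0.112 × 278,800 = 31,225.6 kg.
Burnout mass m_f = stage dry + payload = 31,225.6 + 16,200 = 47,425.6 kg.
Rocket equation: Δv = v_e · ln(295,000/47,425.6) = 2940.0 × ln(6.22) = 2940.0 × 1.8278 ≈ 5374 m/s.

Δv ≈ 5.37 km/s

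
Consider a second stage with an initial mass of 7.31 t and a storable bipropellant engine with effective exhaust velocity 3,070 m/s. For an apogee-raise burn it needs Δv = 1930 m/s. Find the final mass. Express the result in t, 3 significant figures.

final mass ≈ 3.90 t

By the Tsiolkovsky rocket equation, m₀/m_f = exp(Δv / v_e) = exp(1930 / 3070.0) = exp(0.6287) = 1.8751.
m_f = m₀ / 1.8751 = 7.31 / 1.8751 = 3.89846 t.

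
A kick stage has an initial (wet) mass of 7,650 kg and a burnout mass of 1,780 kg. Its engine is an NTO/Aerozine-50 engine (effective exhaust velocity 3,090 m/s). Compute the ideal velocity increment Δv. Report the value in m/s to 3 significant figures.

Δv ≈ 4510 m/s

Δv = v_e · ln(m₀/m_f) = 3090.0 × ln(4.298) = 3090.0 × 1.4581 ≈ 4505.5 m/s.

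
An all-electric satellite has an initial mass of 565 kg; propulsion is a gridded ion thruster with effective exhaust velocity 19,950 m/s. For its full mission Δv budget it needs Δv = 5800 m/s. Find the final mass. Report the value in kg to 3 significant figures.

final mass ≈ 422 kg

m₀/m_f = exp(Δv / v_e) = exp(5800 / 19950.0) = exp(0.2907) = 1.3374.
m_f = m₀ / 1.3374 = 565 / 1.3374 = 422.461 kg.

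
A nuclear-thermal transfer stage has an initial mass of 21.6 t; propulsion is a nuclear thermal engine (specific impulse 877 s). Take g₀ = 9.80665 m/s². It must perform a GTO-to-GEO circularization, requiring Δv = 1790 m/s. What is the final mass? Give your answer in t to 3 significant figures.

v_e = Isp · g₀ = 877 × 9.80665 = 8600.4 m/s.
From the ideal rocket equation, m₀/m_f = exp(Δv / v_e) = exp(1790 / 8600.4) = exp(0.2081) = 1.2314.
m_f = m₀ / 1.2314 = 21.6 / 1.2314 = 17.541 t.

final mass ≈ 17.5 t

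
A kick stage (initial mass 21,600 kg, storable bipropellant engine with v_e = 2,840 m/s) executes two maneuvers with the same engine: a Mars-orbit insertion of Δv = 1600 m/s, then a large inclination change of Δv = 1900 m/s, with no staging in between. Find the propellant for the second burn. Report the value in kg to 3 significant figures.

After the first burn: m = 21600 × exp(−1600/2840.0) = 21600 × 0.56928 = 12,296.4 kg.
After the second burn: m = 12,296.4 × exp(−1900/2840.0) = 12,296.4 × 0.51221 = 6,298.34 kg.
Second-burn propellant = 12,296.4 − 6,298.34 = 5,998.06 kg.

propellant for the second burn ≈ 6000 kg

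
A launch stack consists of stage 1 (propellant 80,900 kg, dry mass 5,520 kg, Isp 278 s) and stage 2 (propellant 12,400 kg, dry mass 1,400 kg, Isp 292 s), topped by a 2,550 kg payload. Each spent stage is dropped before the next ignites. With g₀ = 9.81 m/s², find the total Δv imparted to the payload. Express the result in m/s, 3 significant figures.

Δv ≈ 8290 m/s

Ignition mass of stage 1 = 80,900+5,520 + 12,400+1,400 + 2,550 = 102,770 kg.
Stage 1: m₀ = 102,770 kg, m_f = 102,770 − 80,900 = 21,870 kg; Δv = 278×9.81×ln(4.699) = 2727.2×1.5474 ≈ 4220 m/s.
Stage 2: m₀ = 16,350 kg, m_f = 16,350 − 12,400 = 3,950 kg; Δv = 292×9.81×ln(4.139) = 2864.5×1.4205 ≈ 4069 m/s.
Total Δv = 4220 + 4069 = 8289 m/s.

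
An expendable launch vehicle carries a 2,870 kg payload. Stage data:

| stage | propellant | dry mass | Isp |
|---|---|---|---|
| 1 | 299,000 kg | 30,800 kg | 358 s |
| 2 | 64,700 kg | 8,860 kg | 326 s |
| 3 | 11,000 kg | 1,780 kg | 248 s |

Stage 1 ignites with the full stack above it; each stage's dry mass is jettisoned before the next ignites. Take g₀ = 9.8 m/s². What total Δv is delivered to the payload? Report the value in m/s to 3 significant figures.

Ignition mass of stage 1 = 299,000+30,800 + 64,700+8,860 + 11,000+1,780 + 2,870 = 419,010 kg.
Stage 1: m₀ = 419,010 kg, m_f = 419,010 − 299,000 = 120,010 kg; Δv = 358×9.8×ln(3.491) = 3508.4×1.2503 ≈ 4387 m/s.
Stage 2: m₀ = 89,210 kg, m_f = 89,210 − 64,700 = 24,510 kg; Δv = 326×9.8×ln(3.64) = 3194.8×1.2919 ≈ 4127 m/s.
Stage 3: m₀ = 15,650 kg, m_f = 15,650 − 11,000 = 4,650 kg; Δv = 248×9.8×ln(3.366) = 2430.4×1.2136 ≈ 2950 m/s.
Total Δv = 4387 + 4127 + 2950 = 11464 m/s.

Δv ≈ 11500 m/s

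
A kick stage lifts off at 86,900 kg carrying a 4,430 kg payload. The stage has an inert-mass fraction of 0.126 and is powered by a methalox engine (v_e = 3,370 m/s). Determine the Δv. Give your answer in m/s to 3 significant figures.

Δv ≈ 5960 m/s

Stage wet mass = m₀ − payload = 86,900 − 4,430 = 82,470 kg.
Stage dry mass = ε × stage wet mass = 0.126 × 82,470 = 10,391.2 kg.
Burnout mass m_f = stage dry + payload = 10,391.2 + 4,430 = 14,821.2 kg.
From the ideal rocket equation, Δv = v_e · ln(86,900/14,821.2) = 3370.0 × ln(5.863) = 3370.0 × 1.7687 ≈ 5961 m/s.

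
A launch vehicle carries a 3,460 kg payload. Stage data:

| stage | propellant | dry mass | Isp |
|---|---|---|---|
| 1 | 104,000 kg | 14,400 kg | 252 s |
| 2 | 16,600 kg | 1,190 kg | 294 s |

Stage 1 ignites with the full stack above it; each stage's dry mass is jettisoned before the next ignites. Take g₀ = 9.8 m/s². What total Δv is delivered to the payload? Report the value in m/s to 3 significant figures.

Ignition mass of stage 1 = 104,000+14,400 + 16,600+1,190 + 3,460 = 139,650 kg.
Stage 1: m₀ = 139,650 kg, m_f = 139,650 − 104,000 = 35,650 kg; Δv = 252×9.8×ln(3.917) = 2469.6×1.3654 ≈ 3372 m/s.
Stage 2: m₀ = 21,250 kg, m_f = 21,250 − 16,600 = 4,650 kg; Δv = 294×9.8×ln(4.57) = 2881.2×1.5195 ≈ 4378 m/s.
Total Δv = 3372 + 4378 = 7750 m/s.

Δv ≈ 7750 m/s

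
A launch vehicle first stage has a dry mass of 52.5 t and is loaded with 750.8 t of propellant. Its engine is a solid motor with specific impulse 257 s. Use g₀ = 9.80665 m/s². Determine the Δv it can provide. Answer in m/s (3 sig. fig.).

Δv ≈ 6880 m/s

v_e = Isp · g₀ = 257 × 9.80665 = 2520.3 m/s.
m₀ = m_dry + m_prop = 52.5 + 750.8 = 803.3 t.
Rocket equation: Δv = v_e · ln(m₀/m_f) = 2520.3 × ln(15.3) = 2520.3 × 2.7279 ≈ 6875.2 m/s.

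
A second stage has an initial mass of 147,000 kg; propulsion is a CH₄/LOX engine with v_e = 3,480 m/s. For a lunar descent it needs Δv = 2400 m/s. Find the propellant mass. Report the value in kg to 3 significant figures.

propellant mass ≈ 73200 kg

m₀/m_f = exp(Δv / v_e) = exp(2400 / 3480.0) = exp(0.6897) = 1.9930.
m_f = 147,000 / 1.9930 = 73,758.2 kg, so propellant = m₀ − m_f = 147,000 − 73,758.2 = 73,241.8 kg.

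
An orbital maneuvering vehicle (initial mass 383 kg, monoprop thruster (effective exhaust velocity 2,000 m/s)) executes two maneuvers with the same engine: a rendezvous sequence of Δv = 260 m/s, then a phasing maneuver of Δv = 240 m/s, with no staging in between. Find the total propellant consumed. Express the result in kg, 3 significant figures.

After the first burn: m = 383 × exp(−260/2000.0) = 383 × 0.87810 = 336.312 kg.
After the second burn: m = 336.312 × exp(−240/2000.0) = 336.312 × 0.88692 = 298.282 kg.
Total propellant = m₀ − m_final = 383 − 298.282 = 84.718 kg.

total propellant consumed ≈ 84.7 kg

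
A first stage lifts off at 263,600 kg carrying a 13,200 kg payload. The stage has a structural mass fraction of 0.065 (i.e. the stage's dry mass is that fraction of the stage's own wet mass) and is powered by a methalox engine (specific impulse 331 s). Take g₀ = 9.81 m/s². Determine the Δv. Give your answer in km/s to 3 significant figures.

Stage wet mass = m₀ − payload = 263,600 − 13,200 = 250,400 kg.
Stage dry mass = ε × stage wet mass = 0.065 × 250,400 = 16,276 kg.
Burnout mass m_f = stage dry + payload = 16,276 + 13,200 = 29,476 kg.
v_e = Isp · g₀ = 331 × 9.81 = 3247.1 m/s.
Using Δv = v_e ln(m₀/m_f): Δv = v_e · ln(263,600/29,476) = 3247.1 × ln(8.943) = 3247.1 × 2.1909 ≈ 7114 m/s.

Δv ≈ 7.11 km/s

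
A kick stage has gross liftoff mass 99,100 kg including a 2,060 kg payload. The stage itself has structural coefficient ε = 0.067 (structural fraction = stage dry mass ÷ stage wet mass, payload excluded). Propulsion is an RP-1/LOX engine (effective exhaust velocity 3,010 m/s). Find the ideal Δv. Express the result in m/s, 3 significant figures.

Stage wet mass = m₀ − payload = 99,100 − 2,060 = 97,040 kg.
Stage dry mass = ε × stage wet mass = 0.067 × 97,040 = 6,501.68 kg.
Burnout mass m_f = stage dry + payload = 6,501.68 + 2,060 = 8,561.68 kg.
Δv = v_e · ln(99,100/8,561.68) = 3010.0 × ln(11.57) = 3010.0 × 2.4488 ≈ 7371 m/s.

Δv ≈ 7370 m/s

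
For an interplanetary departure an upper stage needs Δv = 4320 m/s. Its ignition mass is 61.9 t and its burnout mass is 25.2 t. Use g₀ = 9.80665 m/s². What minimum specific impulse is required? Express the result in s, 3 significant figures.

Isp ≈ 490 s

ln(m₀/m_f) = ln(61900/25200) = ln(2.456) = 0.8987.
Rocket equation: v_e = Δv / ln(m₀/m_f) = 4320 / 0.8987 = 4807.1 m/s.
Isp = v_e / g₀ = 4807.1 / 9.80665 = 490.2 s.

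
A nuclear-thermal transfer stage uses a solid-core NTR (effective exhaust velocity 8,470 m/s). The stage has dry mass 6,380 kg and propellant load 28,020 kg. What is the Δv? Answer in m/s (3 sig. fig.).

m₀ = m_dry + m_prop = 6,380 + 28,020 = 34,400 kg.
Δv = v_e · ln(m₀/m_f) = 8470.0 × ln(5.392) = 8470.0 × 1.6849 ≈ 14271.0 m/s.

Δv ≈ 14300 m/s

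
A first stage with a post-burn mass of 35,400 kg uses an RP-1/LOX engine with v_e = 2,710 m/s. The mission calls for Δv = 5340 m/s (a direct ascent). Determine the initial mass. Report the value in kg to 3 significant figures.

m₀/m_f = exp(Δv / v_e) = exp(5340 / 2710.0) = exp(1.9705) = 7.1741.
m₀ = m_f × 7.1741 = 35,400 × 7.1741 = 253,963 kg.

initial mass ≈ 254000 kg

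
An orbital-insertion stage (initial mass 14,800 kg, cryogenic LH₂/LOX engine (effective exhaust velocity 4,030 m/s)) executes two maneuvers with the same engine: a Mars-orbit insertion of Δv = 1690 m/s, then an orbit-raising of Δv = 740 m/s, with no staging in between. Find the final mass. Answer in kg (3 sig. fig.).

After the first burn: m = 14800 × exp(−1690/4030.0) = 14800 × 0.65747 = 9,730.56 kg.
After the second burn: m = 9,730.56 × exp(−740/4030.0) = 9,730.56 × 0.83225 = 8,098.26 kg.

final mass ≈ 8100 kg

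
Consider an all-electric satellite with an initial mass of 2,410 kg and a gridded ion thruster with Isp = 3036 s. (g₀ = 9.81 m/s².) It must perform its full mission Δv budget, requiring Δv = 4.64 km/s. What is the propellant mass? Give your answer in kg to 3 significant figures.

v_e = Isp · g₀ = 3036 × 9.81 = 29783.2 m/s.
Rocket equation: m₀/m_f = exp(Δv / v_e) = exp(4640 / 29783.2) = exp(0.1558) = 1.1686.
m_f = 2,410 / 1.1686 = 2,062.3 kg, so propellant = m₀ − m_f = 2,410 − 2,062.3 = 347.7 kg.

propellant mass ≈ 348 kg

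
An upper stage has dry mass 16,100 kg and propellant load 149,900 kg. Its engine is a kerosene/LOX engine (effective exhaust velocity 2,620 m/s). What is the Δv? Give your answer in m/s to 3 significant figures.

m₀ = m_dry + m_prop = 16,100 + 149,900 = 166,000 kg.
By the Tsiolkovsky rocket equation, Δv = v_e · ln(m₀/m_f) = 2620.0 × ln(10.31) = 2620.0 × 2.3332 ≈ 6112.9 m/s.

Δv ≈ 6110 m/s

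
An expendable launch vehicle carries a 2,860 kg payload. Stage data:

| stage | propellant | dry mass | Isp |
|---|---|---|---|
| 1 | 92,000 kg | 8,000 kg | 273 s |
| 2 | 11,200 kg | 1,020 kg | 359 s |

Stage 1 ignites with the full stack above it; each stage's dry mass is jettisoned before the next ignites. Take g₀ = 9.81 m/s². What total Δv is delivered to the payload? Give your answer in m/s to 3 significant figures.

Δv ≈ 9080 m/s

Ignition mass of stage 1 = 92,000+8,000 + 11,200+1,020 + 2,860 = 115,080 kg.
Stage 1: m₀ = 115,080 kg, m_f = 115,080 − 92,000 = 23,080 kg; Δv = 273×9.81×ln(4.986) = 2678.1×1.6067 ≈ 4303 m/s.
Stage 2: m₀ = 15,080 kg, m_f = 15,080 − 11,200 = 3,880 kg; Δv = 359×9.81×ln(3.887) = 3521.8×1.3575 ≈ 4781 m/s.
Total Δv = 4303 + 4781 = 9084 m/s.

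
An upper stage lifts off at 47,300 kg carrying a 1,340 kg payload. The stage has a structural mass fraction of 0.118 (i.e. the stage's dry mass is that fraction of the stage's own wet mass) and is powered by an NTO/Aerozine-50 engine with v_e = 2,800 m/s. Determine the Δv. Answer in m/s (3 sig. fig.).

Stage wet mass = m₀ − payload = 47,300 − 1,340 = 45,960 kg.
Stage dry mass = ε × stage wet mass = 0.118 × 45,960 = 5,423.28 kg.
Burnout mass m_f = stage dry + payload = 5,423.28 + 1,340 = 6,763.28 kg.
By the Tsiolkovsky rocket equation, Δv = v_e · ln(47,300/6,763.28) = 2800.0 × ln(6.994) = 2800.0 × 1.9450 ≈ 5446 m/s.

Δv ≈ 5450 m/s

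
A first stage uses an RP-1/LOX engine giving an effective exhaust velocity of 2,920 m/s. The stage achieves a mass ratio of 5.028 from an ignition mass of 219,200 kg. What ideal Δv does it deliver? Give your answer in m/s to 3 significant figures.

Δv ≈ 4720 m/s

By the Tsiolkovsky rocket equation, Δv = v_e · ln(5.028) = 2920.0 × 1.6150 ≈ 4715.9 m/s.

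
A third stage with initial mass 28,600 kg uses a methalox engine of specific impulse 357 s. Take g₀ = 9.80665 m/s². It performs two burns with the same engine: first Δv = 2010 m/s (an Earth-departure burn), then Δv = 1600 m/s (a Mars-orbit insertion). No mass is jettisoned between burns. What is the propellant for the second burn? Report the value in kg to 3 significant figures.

v_e = Isp · g₀ = 357 × 9.80665 = 3501.0 m/s.
After the first burn: m = 28600 × exp(−2010/3501.0) = 28600 × 0.56320 = 16,107.5 kg.
After the second burn: m = 16,107.5 × exp(−1600/3501.0) = 16,107.5 × 0.63317 = 10,198.8 kg.
Second-burn propellant = 16,107.5 − 10,198.8 = 5,908.7 kg.

propellant for the second burn ≈ 5910 kg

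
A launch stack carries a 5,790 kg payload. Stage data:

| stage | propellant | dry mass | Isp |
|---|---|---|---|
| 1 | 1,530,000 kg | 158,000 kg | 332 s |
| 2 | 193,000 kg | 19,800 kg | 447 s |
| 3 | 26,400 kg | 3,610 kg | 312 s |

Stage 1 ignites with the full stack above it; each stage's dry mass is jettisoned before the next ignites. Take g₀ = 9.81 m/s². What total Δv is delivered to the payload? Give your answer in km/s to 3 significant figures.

Δv ≈ 15.7 km/s

Ignition mass of stage 1 = 1,530,000+158,000 + 193,000+19,800 + 26,400+3,610 + 5,790 = 1,936,600 kg.
Stage 1: m₀ = 1,936,600 kg, m_f = 1,936,600 − 1,530,000 = 406,600 kg; Δv = 332×9.81×ln(4.763) = 3256.9×1.5609 ≈ 5084 m/s.
Stage 2: m₀ = 248,600 kg, m_f = 248,600 − 193,000 = 55,600 kg; Δv = 447×9.81×ln(4.471) = 4385.1×1.4977 ≈ 6567 m/s.
Stage 3: m₀ = 35,800 kg, m_f = 35,800 − 26,400 = 9,400 kg; Δv = 312×9.81×ln(3.809) = 3060.7×1.3372 ≈ 4093 m/s.
Total Δv = 5084 + 6567 + 4093 = 15744 m/s.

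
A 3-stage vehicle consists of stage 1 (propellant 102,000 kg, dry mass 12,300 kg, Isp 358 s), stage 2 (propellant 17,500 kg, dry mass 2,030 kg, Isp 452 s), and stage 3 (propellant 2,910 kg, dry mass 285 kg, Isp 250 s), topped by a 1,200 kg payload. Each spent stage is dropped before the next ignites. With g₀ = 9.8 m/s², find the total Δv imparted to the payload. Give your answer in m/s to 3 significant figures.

Ignition mass of stage 1 = 102,000+12,300 + 17,500+2,030 + 2,910+285 + 1,200 = 138,225 kg.
Stage 1: m₀ = 138,225 kg, m_f = 138,225 − 102,000 = 36,225 kg; Δv = 358×9.8×ln(3.816) = 3508.4×1.3391 ≈ 4698 m/s.
Stage 2: m₀ = 23,925 kg, m_f = 23,925 − 17,500 = 6,425 kg; Δv = 452×9.8×ln(3.724) = 4429.6×1.3147 ≈ 5824 m/s.
Stage 3: m₀ = 4,395 kg, m_f = 4,395 − 2,910 = 1,485 kg; Δv = 250×9.8×ln(2.96) = 2450.0×1.0851 ≈ 2658 m/s.
Total Δv = 4698 + 5824 + 2658 = 13180 m/s.

Δv ≈ 13200 m/s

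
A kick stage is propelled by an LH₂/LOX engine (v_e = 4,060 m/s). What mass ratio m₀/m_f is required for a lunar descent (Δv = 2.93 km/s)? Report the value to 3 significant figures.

Using Δv = v_e ln(m₀/m_f): m₀/m_f = exp(Δv / v_e) = exp(2930 / 4060.0) = exp(0.7217) = 2.0579.

mass ratio ≈ 2.06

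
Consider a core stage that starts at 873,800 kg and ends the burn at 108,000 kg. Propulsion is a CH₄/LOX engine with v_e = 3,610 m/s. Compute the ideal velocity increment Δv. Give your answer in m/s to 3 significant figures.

Δv ≈ 7550 m/s

By the Tsiolkovsky rocket equation, Δv = v_e · ln(m₀/m_f) = 3610.0 × ln(8.091) = 3610.0 × 2.0907 ≈ 7547.5 m/s.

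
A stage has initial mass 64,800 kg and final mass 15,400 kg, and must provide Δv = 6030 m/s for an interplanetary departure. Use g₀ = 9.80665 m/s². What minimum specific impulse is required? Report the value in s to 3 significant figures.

Isp ≈ 428 s

ln(m₀/m_f) = ln(64800/15400) = ln(4.208) = 1.4369.
v_e = Δv / ln(m₀/m_f) = 6030 / 1.4369 = 4196.4 m/s.
Isp = v_e / g₀ = 4196.4 / 9.80665 = 427.9 s.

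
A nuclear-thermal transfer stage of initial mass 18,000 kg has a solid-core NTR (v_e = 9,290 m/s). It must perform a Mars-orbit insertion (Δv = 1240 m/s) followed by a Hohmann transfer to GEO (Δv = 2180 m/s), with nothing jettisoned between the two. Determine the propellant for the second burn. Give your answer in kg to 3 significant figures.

propellant for the second burn ≈ 3290 kg

After the first burn: m = 18000 × exp(−1240/9290.0) = 18000 × 0.87505 = 15,750.9 kg.
After the second burn: m = 15,750.9 × exp(−2180/9290.0) = 15,750.9 × 0.79084 = 12,456.4 kg.
Second-burn propellant = 15,750.9 − 12,456.4 = 3,294.5 kg.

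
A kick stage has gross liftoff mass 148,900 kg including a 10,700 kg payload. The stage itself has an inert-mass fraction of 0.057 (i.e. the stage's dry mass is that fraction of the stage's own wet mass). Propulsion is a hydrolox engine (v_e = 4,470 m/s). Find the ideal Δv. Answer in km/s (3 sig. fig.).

Δv ≈ 9.30 km/s

Stage wet mass = m₀ − payload = 148,900 − 10,700 = 138,200 kg.
Stage dry mass = ε × stage wet mass = 0.057 × 138,200 = 7,877.4 kg.
Burnout mass m_f = stage dry + payload = 7,877.4 + 10,700 = 18,577.4 kg.
Rocket equation: Δv = v_e · ln(148,900/18,577.4) = 4470.0 × ln(8.015) = 4470.0 × 2.0813 ≈ 9304 m/s.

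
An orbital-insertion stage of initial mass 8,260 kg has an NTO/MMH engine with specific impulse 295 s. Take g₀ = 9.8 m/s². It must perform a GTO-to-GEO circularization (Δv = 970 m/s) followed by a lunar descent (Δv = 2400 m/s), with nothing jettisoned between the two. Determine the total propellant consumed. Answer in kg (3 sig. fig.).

v_e = Isp · g₀ = 295 × 9.8 = 2891.0 m/s.
After the first burn: m = 8260 × exp(−970/2891.0) = 8260 × 0.71496 = 5,905.57 kg.
After the second burn: m = 5,905.57 × exp(−2400/2891.0) = 5,905.57 × 0.43598 = 2,574.71 kg.
Total propellant = m₀ − m_final = 8260 − 2,574.71 = 5,685.29 kg.

total propellant consumed ≈ 5690 kg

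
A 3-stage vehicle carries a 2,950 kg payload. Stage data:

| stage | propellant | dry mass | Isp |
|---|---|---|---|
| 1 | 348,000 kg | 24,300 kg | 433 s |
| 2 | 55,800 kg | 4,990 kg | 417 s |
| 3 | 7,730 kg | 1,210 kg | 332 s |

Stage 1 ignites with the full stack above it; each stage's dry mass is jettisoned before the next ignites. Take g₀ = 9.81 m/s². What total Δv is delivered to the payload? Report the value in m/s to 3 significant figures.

Δv ≈ 15900 m/s

Ignition mass of stage 1 = 348,000+24,300 + 55,800+4,990 + 7,730+1,210 + 2,950 = 444,980 kg.
Stage 1: m₀ = 444,980 kg, m_f = 444,980 − 348,000 = 96,980 kg; Δv = 433×9.81×ln(4.588) = 4247.7×1.5235 ≈ 6472 m/s.
Stage 2: m₀ = 72,680 kg, m_f = 72,680 − 55,800 = 16,880 kg; Δv = 417×9.81×ln(4.306) = 4090.8×1.4599 ≈ 5972 m/s.
Stage 3: m₀ = 11,890 kg, m_f = 11,890 − 7,730 = 4,160 kg; Δv = 332×9.81×ln(2.858) = 3256.9×1.0502 ≈ 3420 m/s.
Total Δv = 6472 + 5972 + 3420 = 15864 m/s.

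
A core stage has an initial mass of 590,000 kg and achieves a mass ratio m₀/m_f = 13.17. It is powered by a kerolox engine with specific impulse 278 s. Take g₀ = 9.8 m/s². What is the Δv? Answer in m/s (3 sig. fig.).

v_e = Isp · g₀ = 278 × 9.8 = 2724.4 m/s.
Δv = v_e · ln(13.17) = 2724.4 × 2.5779 ≈ 7023.3 m/s.

Δv ≈ 7020 m/s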